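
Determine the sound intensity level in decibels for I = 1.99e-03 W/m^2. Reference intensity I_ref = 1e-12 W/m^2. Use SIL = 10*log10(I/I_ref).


I / I_ref = 1.99e-03 / 1e-12 = 1.99e+09
SIL = 10 * log10(1.99e+09) = 92.989 dB


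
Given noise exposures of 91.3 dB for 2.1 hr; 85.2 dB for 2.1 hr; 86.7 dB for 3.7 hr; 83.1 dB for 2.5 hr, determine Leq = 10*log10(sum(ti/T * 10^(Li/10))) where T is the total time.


T_total = 2.1 + 2.1 + 3.7 + 2.5 = 10.4 hr
(2.1/10.4) * 10^(91.3/10) = 2.72387e+08
(2.1/10.4) * 10^(85.2/10) = 6.6863e+07
(3.7/10.4) * 10^(86.7/10) = 1.66406e+08
(2.5/10.4) * 10^(83.1/10) = 4.90802e+07
Sum = 2.72387e+08 + 6.6863e+07 + 1.66406e+08 + 4.90802e+07 = 5.54736e+08
Leq = 10*log10(5.54736e+08) = 87.441 dB


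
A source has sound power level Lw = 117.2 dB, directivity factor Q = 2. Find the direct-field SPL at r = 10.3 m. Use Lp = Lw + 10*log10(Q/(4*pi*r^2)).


4*pi*r^2 = 4*pi*10.3^2 = 1333.17 m^2
Q / (4*pi*r^2) = 2 / 1333.17 = 0.00150018
Lp = 117.2 + 10*log10(0.00150018) = 88.961 dB


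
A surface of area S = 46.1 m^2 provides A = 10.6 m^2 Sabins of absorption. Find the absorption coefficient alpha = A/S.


Absorption coefficient = absorbed power / incident power
alpha = A / S = 10.6 / 46.1 = 0.22993


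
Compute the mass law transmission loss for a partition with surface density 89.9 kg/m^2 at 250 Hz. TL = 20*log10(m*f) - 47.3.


m * f = 89.9 * 250 = 22475
20*log10(22475) = 87.034 dB
TL = 87.034 - 47.3 = 39.734 dB


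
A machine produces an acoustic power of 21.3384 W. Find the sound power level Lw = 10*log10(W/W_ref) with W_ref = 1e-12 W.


W / W_ref = 21.3384 / 1e-12 = 2.13384e+13
Lw = 10 * log10(2.13384e+13) = 133.29 dB


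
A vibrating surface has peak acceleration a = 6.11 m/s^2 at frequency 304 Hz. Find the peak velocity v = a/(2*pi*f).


omega = 2*pi*f = 2*pi*304 = 1910.09 rad/s
v = a / omega = 6.11 / 1910.09 = 0.0031988 m/s


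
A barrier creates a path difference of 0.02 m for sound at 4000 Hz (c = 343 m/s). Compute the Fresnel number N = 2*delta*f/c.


N = 2*delta*f/c = 2*delta/lambda, where lambda = c/f
lambda = 343 / 4000 = 0.08575 m
N = 2 * 0.02 / 0.08575 = 0.46647


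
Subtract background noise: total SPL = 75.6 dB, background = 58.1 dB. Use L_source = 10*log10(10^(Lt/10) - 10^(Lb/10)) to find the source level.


10^(75.6/10) = 3.63078e+07
10^(58.1/10) = 645654
Difference = 3.63078e+07 - 645654 = 3.56621e+07
L_source = 10*log10(3.56621e+07) = 75.522 dB


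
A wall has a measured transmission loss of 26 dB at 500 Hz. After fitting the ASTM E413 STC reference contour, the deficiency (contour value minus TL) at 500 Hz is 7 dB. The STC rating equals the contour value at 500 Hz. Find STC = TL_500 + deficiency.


By ASTM E413, STC = value of the fitted reference contour at 500 Hz.
Contour value at 500 Hz = TL_500 + deficiency = 26 + 7 = 33
STC = 33


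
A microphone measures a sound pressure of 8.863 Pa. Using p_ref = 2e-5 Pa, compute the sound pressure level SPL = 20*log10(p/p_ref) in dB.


p / p_ref = 8.863 / 2e-5 = 443150
SPL = 20 * log10(443150) = 112.93 dB


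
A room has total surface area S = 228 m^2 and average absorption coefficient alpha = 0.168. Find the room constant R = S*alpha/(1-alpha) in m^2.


R = 228 * 0.168 / (1 - 0.168) = 46.038 m^2


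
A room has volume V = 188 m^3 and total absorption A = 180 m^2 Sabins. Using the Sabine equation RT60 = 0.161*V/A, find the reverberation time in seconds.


RT60 = 0.161 * 188 / 180 = 0.16816 s


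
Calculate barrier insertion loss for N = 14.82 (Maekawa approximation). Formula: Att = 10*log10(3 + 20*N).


3 + 20*N = 3 + 20*14.82 = 299.4
Att = 10*log10(299.4) = 24.763 dB


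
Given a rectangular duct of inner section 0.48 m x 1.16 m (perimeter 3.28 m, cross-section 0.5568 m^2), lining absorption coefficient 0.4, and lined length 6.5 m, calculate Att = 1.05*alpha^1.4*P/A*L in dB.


alpha^1.4 = 0.4^1.4 = 0.277258
Attenuation rate = 1.05 * alpha^1.4 * P / A
= 1.05 * 0.277258 * 3.28 / 0.5568 = 1.71494 dB/m
Total Att = 1.71494 * 6.5 = 11.147 dB


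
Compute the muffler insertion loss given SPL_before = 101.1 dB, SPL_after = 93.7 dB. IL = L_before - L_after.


Insertion loss = SPL without muffler - SPL with muffler
IL = 101.1 - 93.7 = 7.4 dB


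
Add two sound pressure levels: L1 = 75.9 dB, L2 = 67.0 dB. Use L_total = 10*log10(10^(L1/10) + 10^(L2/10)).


10^(75.9/10) = 3.89045e+07
10^(67.0/10) = 5.01187e+06
Sum = 3.89045e+07 + 5.01187e+06 = 4.39164e+07
L_total = 10*log10(4.39164e+07) = 76.426 dB


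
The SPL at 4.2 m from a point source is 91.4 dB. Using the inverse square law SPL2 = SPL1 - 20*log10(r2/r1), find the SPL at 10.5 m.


r2/r1 = 10.5/4.2 = 2.5
Correction = 20*log10(2.5) = 7.9588 dB
SPL2 = 91.4 - 7.9588 = 83.441 dB


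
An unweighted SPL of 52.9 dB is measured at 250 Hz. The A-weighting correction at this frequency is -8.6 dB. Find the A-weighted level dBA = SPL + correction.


A-weighting table: 250 Hz -> -8.6 dB correction
SPL_A = SPL + correction = 52.9 + (-8.6) = 44.3 dBA


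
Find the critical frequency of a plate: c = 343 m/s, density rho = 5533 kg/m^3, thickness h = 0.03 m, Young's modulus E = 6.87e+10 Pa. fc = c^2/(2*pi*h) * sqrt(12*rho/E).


12*rho/E = 12*5533/6.87e+10 = 9.66463e-07
sqrt(12*rho/E) = sqrt(9.66463e-07) = 0.000983089
c^2/(2*pi*h) = 343^2/(2*pi*0.03) = 624147
fc = 624147 * 0.000983089 = 613.59 Hz


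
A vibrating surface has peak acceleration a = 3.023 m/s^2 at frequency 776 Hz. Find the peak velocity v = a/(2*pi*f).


omega = 2*pi*f = 2*pi*776 = 4875.75 rad/s
v = a / omega = 3.023 / 4875.75 = 0.00062001 m/s


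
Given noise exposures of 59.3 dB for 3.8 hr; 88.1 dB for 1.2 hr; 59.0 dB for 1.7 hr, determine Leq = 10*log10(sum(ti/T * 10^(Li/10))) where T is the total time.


T_total = 3.8 + 1.2 + 1.7 = 6.7 hr
(3.8/6.7) * 10^(59.3/10) = 482735
(1.2/6.7) * 10^(88.1/10) = 1.1564e+08
(1.7/6.7) * 10^(59.0/10) = 201546
Sum = 482735 + 1.1564e+08 + 201546 = 1.16324e+08
Leq = 10*log10(1.16324e+08) = 80.657 dB


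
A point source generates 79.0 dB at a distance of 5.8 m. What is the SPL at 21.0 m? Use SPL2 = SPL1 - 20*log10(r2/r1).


r2/r1 = 21.0/5.8 = 3.62069
Correction = 20*log10(3.62069) = 11.1758 dB
SPL2 = 79.0 - 11.1758 = 67.824 dB


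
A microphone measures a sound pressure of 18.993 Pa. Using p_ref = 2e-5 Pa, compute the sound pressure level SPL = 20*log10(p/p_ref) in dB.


p / p_ref = 18.993 / 2e-5 = 949650
SPL = 20 * log10(949650) = 119.55 dB


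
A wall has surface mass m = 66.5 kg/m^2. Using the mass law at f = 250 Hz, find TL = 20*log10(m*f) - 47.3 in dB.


m * f = 66.5 * 250 = 16625
20*log10(16625) = 84.4152 dB
TL = 84.4152 - 47.3 = 37.115 dB


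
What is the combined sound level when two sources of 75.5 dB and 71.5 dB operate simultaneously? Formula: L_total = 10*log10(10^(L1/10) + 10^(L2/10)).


10^(75.5/10) = 3.54813e+07
10^(71.5/10) = 1.41254e+07
Sum = 3.54813e+07 + 1.41254e+07 = 4.96067e+07
L_total = 10*log10(4.96067e+07) = 76.955 dB


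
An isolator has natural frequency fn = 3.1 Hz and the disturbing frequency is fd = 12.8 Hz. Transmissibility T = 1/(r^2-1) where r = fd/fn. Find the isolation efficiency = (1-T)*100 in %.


r = 12.8 / 3.1 = 4.12903
r^2 - 1 = 4.12903^2 - 1 = 16.0489
T = 1/16.0489 = 0.0623096
Efficiency = (1 - 0.0623096)*100 = 93.769 %


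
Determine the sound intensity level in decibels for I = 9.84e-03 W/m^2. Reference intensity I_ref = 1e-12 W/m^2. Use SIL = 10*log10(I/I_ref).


I / I_ref = 9.84e-03 / 1e-12 = 9.84e+09
SIL = 10 * log10(9.84e+09) = 99.93 dB


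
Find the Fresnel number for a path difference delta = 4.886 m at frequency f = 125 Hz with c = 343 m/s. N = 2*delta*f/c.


N = 2*delta*f/c = 2*delta/lambda, where lambda = c/f
lambda = 343 / 125 = 2.744 m
N = 2 * 4.886 / 2.744 = 3.5612


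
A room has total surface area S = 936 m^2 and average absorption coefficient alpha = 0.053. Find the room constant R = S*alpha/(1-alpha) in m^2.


R = 936 * 0.053 / (1 - 0.053) = 52.384 m^2


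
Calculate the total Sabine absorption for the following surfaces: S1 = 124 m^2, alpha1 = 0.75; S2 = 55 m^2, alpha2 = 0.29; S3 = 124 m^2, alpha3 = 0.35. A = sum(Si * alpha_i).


124 * 0.75 = 93
55 * 0.29 = 15.95
124 * 0.35 = 43.4
A_total = 93 + 15.95 + 43.4 = 152.35 m^2


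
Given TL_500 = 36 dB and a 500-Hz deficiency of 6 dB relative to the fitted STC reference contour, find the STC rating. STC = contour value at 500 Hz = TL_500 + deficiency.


By ASTM E413, STC = value of the fitted reference contour at 500 Hz.
Contour value at 500 Hz = TL_500 + deficiency = 36 + 6 = 42
STC = 42


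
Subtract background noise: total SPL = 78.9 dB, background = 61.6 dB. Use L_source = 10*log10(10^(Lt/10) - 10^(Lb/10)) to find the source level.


10^(78.9/10) = 7.76247e+07
10^(61.6/10) = 1.44544e+06
Difference = 7.76247e+07 - 1.44544e+06 = 7.61793e+07
L_source = 10*log10(7.61793e+07) = 78.818 dB


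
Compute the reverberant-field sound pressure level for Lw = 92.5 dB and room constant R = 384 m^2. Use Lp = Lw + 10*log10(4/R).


4/R = 4/384 = 0.0104167
Lp = 92.5 + 10*log10(0.0104167) = 72.677 dB


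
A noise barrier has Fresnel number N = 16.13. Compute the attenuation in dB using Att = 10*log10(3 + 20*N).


3 + 20*N = 3 + 20*16.13 = 325.6
Att = 10*log10(325.6) = 25.127 dB


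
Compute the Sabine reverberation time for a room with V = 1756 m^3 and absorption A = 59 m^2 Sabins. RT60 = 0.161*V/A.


RT60 = 0.161 * 1756 / 59 = 4.7918 s


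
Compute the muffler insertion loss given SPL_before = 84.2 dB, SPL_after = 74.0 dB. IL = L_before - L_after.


Insertion loss = SPL without muffler - SPL with muffler
IL = 84.2 - 74.0 = 10.2 dB


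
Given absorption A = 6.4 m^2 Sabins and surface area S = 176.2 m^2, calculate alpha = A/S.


Absorption coefficient = absorbed power / incident power
alpha = A / S = 6.4 / 176.2 = 0.036322


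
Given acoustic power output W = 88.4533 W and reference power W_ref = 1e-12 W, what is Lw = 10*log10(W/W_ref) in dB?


W / W_ref = 88.4533 / 1e-12 = 8.84533e+13
Lw = 10 * log10(8.84533e+13) = 139.47 dB


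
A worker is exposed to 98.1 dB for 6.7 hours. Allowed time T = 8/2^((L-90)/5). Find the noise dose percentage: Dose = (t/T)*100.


T_allowed = 8 / 2^((98.1 - 90)/5) = 2.60268 hr
Dose = 6.7 / 2.60268 * 100 = 257.43 %


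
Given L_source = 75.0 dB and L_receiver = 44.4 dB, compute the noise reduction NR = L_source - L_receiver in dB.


NR = L_source - L_receiver (difference between source and receiving room levels)
NR = 75.0 - 44.4 = 30.6 dB


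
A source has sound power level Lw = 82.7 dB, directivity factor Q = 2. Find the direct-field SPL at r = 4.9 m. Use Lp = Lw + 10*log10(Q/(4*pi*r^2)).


4*pi*r^2 = 4*pi*4.9^2 = 301.719 m^2
Q / (4*pi*r^2) = 2 / 301.719 = 0.00662868
Lp = 82.7 + 10*log10(0.00662868) = 60.914 dB


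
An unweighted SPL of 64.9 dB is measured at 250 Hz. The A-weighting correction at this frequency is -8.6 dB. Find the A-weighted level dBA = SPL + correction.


A-weighting table: 250 Hz -> -8.6 dB correction
SPL_A = SPL + correction = 64.9 + (-8.6) = 56.3 dBA


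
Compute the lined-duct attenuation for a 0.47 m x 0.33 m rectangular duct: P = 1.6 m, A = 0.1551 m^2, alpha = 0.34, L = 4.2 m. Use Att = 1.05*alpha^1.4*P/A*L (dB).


alpha^1.4 = 0.34^1.4 = 0.220836
Attenuation rate = 1.05 * alpha^1.4 * P / A
= 1.05 * 0.220836 * 1.6 / 0.1551 = 2.39203 dB/m
Total Att = 2.39203 * 4.2 = 10.047 dB


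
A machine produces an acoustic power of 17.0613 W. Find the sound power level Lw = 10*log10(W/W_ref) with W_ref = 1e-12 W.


W / W_ref = 17.0613 / 1e-12 = 1.70613e+13
Lw = 10 * log10(1.70613e+13) = 132.32 dB


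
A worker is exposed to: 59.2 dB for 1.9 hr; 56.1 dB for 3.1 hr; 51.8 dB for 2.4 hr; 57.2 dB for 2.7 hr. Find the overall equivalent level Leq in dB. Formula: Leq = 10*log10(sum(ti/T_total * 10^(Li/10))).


T_total = 1.9 + 3.1 + 2.4 + 2.7 = 10.1 hr
(1.9/10.1) * 10^(59.2/10) = 156470
(3.1/10.1) * 10^(56.1/10) = 125038
(2.4/10.1) * 10^(51.8/10) = 35965.8
(2.7/10.1) * 10^(57.2/10) = 140295
Sum = 156470 + 125038 + 35965.8 + 140295 = 457769
Leq = 10*log10(457769) = 56.606 dB


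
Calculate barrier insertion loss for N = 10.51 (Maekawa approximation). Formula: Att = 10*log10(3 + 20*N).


3 + 20*N = 3 + 20*10.51 = 213.2
Att = 10*log10(213.2) = 23.288 dB


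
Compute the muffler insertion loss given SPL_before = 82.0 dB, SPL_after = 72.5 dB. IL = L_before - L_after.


Insertion loss = SPL without muffler - SPL with muffler
IL = 82.0 - 72.5 = 9.5 dB


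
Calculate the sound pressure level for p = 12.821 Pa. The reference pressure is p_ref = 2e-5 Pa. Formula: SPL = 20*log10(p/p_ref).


p / p_ref = 12.821 / 2e-5 = 641050
SPL = 20 * log10(641050) = 116.14 dB


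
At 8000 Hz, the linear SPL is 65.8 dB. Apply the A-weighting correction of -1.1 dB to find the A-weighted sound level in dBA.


A-weighting table: 8000 Hz -> -1.1 dB correction
SPL_A = SPL + correction = 65.8 + (-1.1) = 64.7 dBA


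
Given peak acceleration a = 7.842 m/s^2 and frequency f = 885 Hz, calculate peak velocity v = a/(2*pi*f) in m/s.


omega = 2*pi*f = 2*pi*885 = 5560.62 rad/s
v = a / omega = 7.842 / 5560.62 = 0.0014103 m/s


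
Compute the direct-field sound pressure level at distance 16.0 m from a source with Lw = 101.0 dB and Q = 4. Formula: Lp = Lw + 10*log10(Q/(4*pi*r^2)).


4*pi*r^2 = 4*pi*16.0^2 = 3216.99 m^2
Q / (4*pi*r^2) = 4 / 3216.99 = 0.0012434
Lp = 101.0 + 10*log10(0.0012434) = 71.946 dB


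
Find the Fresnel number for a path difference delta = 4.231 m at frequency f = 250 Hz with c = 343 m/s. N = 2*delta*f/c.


N = 2*delta*f/c = 2*delta/lambda, where lambda = c/f
lambda = 343 / 250 = 1.372 m
N = 2 * 4.231 / 1.372 = 6.1676


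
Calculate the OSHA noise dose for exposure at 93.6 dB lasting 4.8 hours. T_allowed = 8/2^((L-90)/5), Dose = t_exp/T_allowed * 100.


T_allowed = 8 / 2^((93.6 - 90)/5) = 4.85678 hr
Dose = 4.8 / 4.85678 * 100 = 98.831 %


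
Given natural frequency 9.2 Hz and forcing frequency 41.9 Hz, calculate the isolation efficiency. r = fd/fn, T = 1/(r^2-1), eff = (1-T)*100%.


r = 41.9 / 9.2 = 4.55435
r^2 - 1 = 4.55435^2 - 1 = 19.7421
T = 1/19.7421 = 0.0506532
Efficiency = (1 - 0.0506532)*100 = 94.935 %


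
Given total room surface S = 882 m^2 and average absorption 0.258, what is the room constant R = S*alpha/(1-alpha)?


R = 882 * 0.258 / (1 - 0.258) = 306.68 m^2


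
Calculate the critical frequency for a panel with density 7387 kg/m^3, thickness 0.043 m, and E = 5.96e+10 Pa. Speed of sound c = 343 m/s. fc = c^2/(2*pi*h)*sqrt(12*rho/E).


12*rho/E = 12*7387/5.96e+10 = 1.48732e-06
sqrt(12*rho/E) = sqrt(1.48732e-06) = 0.00121956
c^2/(2*pi*h) = 343^2/(2*pi*0.043) = 435452
fc = 435452 * 0.00121956 = 531.06 Hz


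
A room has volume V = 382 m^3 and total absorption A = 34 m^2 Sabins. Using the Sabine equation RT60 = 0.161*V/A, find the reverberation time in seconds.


RT60 = 0.161 * 382 / 34 = 1.8089 s


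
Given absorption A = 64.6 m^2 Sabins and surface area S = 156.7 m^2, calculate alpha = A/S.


Absorption coefficient = absorbed power / incident power
alpha = A / S = 64.6 / 156.7 = 0.41225


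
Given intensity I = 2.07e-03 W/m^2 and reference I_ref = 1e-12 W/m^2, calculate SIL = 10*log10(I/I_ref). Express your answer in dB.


I / I_ref = 2.07e-03 / 1e-12 = 2.07e+09
SIL = 10 * log10(2.07e+09) = 93.16 dB


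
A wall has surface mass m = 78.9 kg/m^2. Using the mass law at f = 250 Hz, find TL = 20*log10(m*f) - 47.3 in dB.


m * f = 78.9 * 250 = 19725
20*log10(19725) = 85.9003 dB
TL = 85.9003 - 47.3 = 38.6 dB


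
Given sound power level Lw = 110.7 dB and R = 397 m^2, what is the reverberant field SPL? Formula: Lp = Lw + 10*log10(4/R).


4/R = 4/397 = 0.0100756
Lp = 110.7 + 10*log10(0.0100756) = 90.733 dB


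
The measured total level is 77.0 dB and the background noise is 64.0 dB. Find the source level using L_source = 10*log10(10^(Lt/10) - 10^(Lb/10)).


10^(77.0/10) = 5.01187e+07
10^(64.0/10) = 2.51189e+06
Difference = 5.01187e+07 - 2.51189e+06 = 4.76068e+07
L_source = 10*log10(4.76068e+07) = 76.777 dB


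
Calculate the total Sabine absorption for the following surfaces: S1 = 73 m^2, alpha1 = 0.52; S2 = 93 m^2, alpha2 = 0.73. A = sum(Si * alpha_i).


73 * 0.52 = 37.96
93 * 0.73 = 67.89
A_total = 37.96 + 67.89 = 105.85 m^2


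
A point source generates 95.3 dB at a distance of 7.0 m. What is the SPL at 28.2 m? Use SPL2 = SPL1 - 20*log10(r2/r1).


r2/r1 = 28.2/7.0 = 4.02857
Correction = 20*log10(4.02857) = 12.103 dB
SPL2 = 95.3 - 12.103 = 83.197 dB


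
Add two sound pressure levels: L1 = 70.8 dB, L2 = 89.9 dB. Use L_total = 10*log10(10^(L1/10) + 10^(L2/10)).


10^(70.8/10) = 1.20226e+07
10^(89.9/10) = 9.77237e+08
Sum = 1.20226e+07 + 9.77237e+08 = 9.8926e+08
L_total = 10*log10(9.8926e+08) = 89.953 dB


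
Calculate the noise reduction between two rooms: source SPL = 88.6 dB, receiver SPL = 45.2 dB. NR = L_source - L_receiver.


NR = L_source - L_receiver (difference between source and receiving room levels)
NR = 88.6 - 45.2 = 43.4 dB


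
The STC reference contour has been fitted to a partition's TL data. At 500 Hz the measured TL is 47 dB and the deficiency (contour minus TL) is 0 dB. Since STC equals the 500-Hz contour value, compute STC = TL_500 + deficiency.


By ASTM E413, STC = value of the fitted reference contour at 500 Hz.
Contour value at 500 Hz = TL_500 + deficiency = 47 + 0 = 47
STC = 47


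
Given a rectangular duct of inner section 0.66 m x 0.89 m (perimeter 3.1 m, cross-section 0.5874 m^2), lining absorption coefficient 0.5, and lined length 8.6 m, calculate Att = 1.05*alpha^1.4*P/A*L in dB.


alpha^1.4 = 0.5^1.4 = 0.378929
Attenuation rate = 1.05 * alpha^1.4 * P / A
= 1.05 * 0.378929 * 3.1 / 0.5874 = 2.09979 dB/m
Total Att = 2.09979 * 8.6 = 18.058 dB


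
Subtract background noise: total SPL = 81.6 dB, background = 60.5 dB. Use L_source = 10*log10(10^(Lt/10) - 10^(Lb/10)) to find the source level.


10^(81.6/10) = 1.44544e+08
10^(60.5/10) = 1.12202e+06
Difference = 1.44544e+08 - 1.12202e+06 = 1.43422e+08
L_source = 10*log10(1.43422e+08) = 81.566 dB


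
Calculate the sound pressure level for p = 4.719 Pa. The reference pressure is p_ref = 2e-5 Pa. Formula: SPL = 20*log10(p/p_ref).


p / p_ref = 4.719 / 2e-5 = 235950
SPL = 20 * log10(235950) = 107.46 dB


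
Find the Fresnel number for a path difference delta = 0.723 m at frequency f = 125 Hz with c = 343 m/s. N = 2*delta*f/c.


N = 2*delta*f/c = 2*delta/lambda, where lambda = c/f
lambda = 343 / 125 = 2.744 m
N = 2 * 0.723 / 2.744 = 0.52697


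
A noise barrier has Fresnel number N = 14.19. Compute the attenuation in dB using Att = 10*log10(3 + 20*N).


3 + 20*N = 3 + 20*14.19 = 286.8
Att = 10*log10(286.8) = 24.576 dB


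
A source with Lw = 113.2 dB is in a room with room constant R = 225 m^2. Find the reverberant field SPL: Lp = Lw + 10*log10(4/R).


4/R = 4/225 = 0.0177778
Lp = 113.2 + 10*log10(0.0177778) = 95.699 dB


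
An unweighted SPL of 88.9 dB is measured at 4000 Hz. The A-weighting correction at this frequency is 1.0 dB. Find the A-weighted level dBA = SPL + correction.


A-weighting table: 4000 Hz -> 1.0 dB correction
SPL_A = SPL + correction = 88.9 + (1.0) = 89.9 dBA


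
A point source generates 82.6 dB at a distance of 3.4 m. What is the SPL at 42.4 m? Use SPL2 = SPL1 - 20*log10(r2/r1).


r2/r1 = 42.4/3.4 = 12.4706
Correction = 20*log10(12.4706) = 21.9177 dB
SPL2 = 82.6 - 21.9177 = 60.682 dB


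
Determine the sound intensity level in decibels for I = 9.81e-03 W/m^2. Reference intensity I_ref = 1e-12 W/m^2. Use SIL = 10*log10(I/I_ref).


I / I_ref = 9.81e-03 / 1e-12 = 9.81e+09
SIL = 10 * log10(9.81e+09) = 99.917 dB


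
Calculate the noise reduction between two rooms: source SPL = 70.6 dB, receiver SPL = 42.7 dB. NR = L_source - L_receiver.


NR = L_source - L_receiver (difference between source and receiving room levels)
NR = 70.6 - 42.7 = 27.9 dB


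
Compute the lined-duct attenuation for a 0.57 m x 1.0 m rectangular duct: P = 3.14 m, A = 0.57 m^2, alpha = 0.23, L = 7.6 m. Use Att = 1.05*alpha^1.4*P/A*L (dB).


alpha^1.4 = 0.23^1.4 = 0.127767
Attenuation rate = 1.05 * alpha^1.4 * P / A
= 1.05 * 0.127767 * 3.14 / 0.57 = 0.739031 dB/m
Total Att = 0.739031 * 7.6 = 5.6166 dB


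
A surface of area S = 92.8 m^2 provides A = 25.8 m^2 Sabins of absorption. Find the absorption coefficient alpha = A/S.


Absorption coefficient = absorbed power / incident power
alpha = A / S = 25.8 / 92.8 = 0.27802


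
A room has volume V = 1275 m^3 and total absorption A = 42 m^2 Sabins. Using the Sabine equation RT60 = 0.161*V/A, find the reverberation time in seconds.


RT60 = 0.161 * 1275 / 42 = 4.8875 s


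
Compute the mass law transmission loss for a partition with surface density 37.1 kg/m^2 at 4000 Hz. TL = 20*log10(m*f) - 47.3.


m * f = 37.1 * 4000 = 148400
20*log10(148400) = 103.429 dB
TL = 103.429 - 47.3 = 56.129 dB


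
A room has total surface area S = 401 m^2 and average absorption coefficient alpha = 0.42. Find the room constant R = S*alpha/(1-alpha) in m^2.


R = 401 * 0.42 / (1 - 0.42) = 290.38 m^2


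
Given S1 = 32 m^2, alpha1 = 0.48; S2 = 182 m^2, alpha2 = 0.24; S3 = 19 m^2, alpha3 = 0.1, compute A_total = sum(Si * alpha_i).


32 * 0.48 = 15.36
182 * 0.24 = 43.68
19 * 0.1 = 1.9
A_total = 15.36 + 43.68 + 1.9 = 60.94 m^2


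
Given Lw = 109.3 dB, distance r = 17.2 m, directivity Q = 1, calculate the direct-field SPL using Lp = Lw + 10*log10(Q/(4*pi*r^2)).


4*pi*r^2 = 4*pi*17.2^2 = 3717.64 m^2
Q / (4*pi*r^2) = 1 / 3717.64 = 0.000268988
Lp = 109.3 + 10*log10(0.000268988) = 73.597 dB


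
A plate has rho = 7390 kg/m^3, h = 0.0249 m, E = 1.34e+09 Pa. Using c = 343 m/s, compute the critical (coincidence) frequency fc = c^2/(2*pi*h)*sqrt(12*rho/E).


12*rho/E = 12*7390/1.34e+09 = 6.61791e-05
sqrt(12*rho/E) = sqrt(6.61791e-05) = 0.00813505
c^2/(2*pi*h) = 343^2/(2*pi*0.0249) = 751985
fc = 751985 * 0.00813505 = 6117.4 Hz


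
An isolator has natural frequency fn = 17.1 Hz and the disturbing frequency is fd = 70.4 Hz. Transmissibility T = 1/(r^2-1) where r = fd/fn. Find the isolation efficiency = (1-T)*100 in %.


r = 70.4 / 17.1 = 4.11696
r^2 - 1 = 4.11696^2 - 1 = 15.9494
T = 1/15.9494 = 0.0626983
Efficiency = (1 - 0.0626983)*100 = 93.73 %


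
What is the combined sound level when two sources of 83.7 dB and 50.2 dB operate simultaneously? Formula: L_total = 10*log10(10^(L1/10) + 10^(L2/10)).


10^(83.7/10) = 2.34423e+08
10^(50.2/10) = 104713
Sum = 2.34423e+08 + 104713 = 2.34528e+08
L_total = 10*log10(2.34528e+08) = 83.702 dB


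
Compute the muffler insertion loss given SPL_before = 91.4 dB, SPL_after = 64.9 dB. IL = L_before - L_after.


Insertion loss = SPL without muffler - SPL with muffler
IL = 91.4 - 64.9 = 26.5 dB


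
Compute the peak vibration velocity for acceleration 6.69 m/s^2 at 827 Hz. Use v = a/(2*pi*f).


omega = 2*pi*f = 2*pi*827 = 5196.19 rad/s
v = a / omega = 6.69 / 5196.19 = 0.0012875 m/s


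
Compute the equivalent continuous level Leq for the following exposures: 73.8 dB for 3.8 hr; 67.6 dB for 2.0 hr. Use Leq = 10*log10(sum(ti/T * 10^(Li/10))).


T_total = 3.8 + 2.0 = 5.8 hr
(3.8/5.8) * 10^(73.8/10) = 1.57165e+07
(2.0/5.8) * 10^(67.6/10) = 1.98428e+06
Sum = 1.57165e+07 + 1.98428e+06 = 1.77008e+07
Leq = 10*log10(1.77008e+07) = 72.48 dB


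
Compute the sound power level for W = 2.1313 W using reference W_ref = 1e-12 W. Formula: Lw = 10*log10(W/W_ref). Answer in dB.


W / W_ref = 2.1313 / 1e-12 = 2.1313e+12
Lw = 10 * log10(2.1313e+12) = 123.29 dB


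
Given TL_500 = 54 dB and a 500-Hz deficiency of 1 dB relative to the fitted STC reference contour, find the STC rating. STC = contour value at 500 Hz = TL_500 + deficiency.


By ASTM E413, STC = value of the fitted reference contour at 500 Hz.
Contour value at 500 Hz = TL_500 + deficiency = 54 + 1 = 55
STC = 55


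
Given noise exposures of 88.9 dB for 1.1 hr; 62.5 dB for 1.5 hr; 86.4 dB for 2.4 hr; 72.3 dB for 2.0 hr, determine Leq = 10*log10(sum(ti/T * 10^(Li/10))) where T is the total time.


T_total = 1.1 + 1.5 + 2.4 + 2.0 = 7.0 hr
(1.1/7.0) * 10^(88.9/10) = 1.21982e+08
(1.5/7.0) * 10^(62.5/10) = 381060
(2.4/7.0) * 10^(86.4/10) = 1.49663e+08
(2.0/7.0) * 10^(72.3/10) = 4.85212e+06
Sum = 1.21982e+08 + 381060 + 1.49663e+08 + 4.85212e+06 = 2.76878e+08
Leq = 10*log10(2.76878e+08) = 84.423 dB


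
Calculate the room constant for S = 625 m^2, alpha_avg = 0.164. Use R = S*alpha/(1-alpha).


R = 625 * 0.164 / (1 - 0.164) = 122.61 m^2


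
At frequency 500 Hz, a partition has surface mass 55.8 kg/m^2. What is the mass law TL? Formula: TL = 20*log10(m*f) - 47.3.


m * f = 55.8 * 500 = 27900
20*log10(27900) = 88.9121 dB
TL = 88.9121 - 47.3 = 41.612 dB


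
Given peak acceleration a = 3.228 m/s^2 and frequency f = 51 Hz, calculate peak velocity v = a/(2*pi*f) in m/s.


omega = 2*pi*f = 2*pi*51 = 320.442 rad/s
v = a / omega = 3.228 / 320.442 = 0.010074 m/s


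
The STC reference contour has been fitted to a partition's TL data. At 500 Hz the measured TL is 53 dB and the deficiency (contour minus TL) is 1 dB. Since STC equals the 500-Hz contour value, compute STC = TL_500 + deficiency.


By ASTM E413, STC = value of the fitted reference contour at 500 Hz.
Contour value at 500 Hz = TL_500 + deficiency = 53 + 1 = 54
STC = 54


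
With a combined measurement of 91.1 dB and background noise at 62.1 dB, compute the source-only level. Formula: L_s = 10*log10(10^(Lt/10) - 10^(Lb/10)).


10^(91.1/10) = 1.28825e+09
10^(62.1/10) = 1.62181e+06
Difference = 1.28825e+09 - 1.62181e+06 = 1.28663e+09
L_source = 10*log10(1.28663e+09) = 91.095 dB


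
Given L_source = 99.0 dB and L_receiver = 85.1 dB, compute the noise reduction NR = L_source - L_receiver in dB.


NR = L_source - L_receiver (difference between source and receiving room levels)
NR = 99.0 - 85.1 = 13.9 dB


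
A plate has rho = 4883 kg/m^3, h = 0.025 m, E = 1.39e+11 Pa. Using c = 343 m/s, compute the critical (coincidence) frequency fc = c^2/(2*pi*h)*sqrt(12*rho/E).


12*rho/E = 12*4883/1.39e+11 = 4.21554e-07
sqrt(12*rho/E) = sqrt(4.21554e-07) = 0.000649272
c^2/(2*pi*h) = 343^2/(2*pi*0.025) = 748977
fc = 748977 * 0.000649272 = 486.29 Hz


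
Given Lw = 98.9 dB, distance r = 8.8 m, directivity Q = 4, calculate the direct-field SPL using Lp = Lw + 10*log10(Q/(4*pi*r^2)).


4*pi*r^2 = 4*pi*8.8^2 = 973.14 m^2
Q / (4*pi*r^2) = 4 / 973.14 = 0.00411041
Lp = 98.9 + 10*log10(0.00411041) = 75.039 dB


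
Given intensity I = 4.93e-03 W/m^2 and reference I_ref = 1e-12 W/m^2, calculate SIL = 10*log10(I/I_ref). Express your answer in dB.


I / I_ref = 4.93e-03 / 1e-12 = 4.93e+09
SIL = 10 * log10(4.93e+09) = 96.928 dB


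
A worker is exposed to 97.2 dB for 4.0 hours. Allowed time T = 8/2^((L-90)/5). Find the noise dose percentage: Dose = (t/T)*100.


T_allowed = 8 / 2^((97.2 - 90)/5) = 2.94854 hr
Dose = 4.0 / 2.94854 * 100 = 135.66 %


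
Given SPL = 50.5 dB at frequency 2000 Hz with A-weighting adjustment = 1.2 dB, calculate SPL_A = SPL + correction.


A-weighting table: 2000 Hz -> 1.2 dB correction
SPL_A = SPL + correction = 50.5 + (1.2) = 51.7 dBA


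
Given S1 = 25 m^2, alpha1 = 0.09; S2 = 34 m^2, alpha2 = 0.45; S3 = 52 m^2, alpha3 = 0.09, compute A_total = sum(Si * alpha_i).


25 * 0.09 = 2.25
34 * 0.45 = 15.3
52 * 0.09 = 4.68
A_total = 2.25 + 15.3 + 4.68 = 22.23 m^2


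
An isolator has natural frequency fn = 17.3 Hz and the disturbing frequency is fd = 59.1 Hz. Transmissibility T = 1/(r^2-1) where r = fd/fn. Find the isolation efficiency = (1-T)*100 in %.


r = 59.1 / 17.3 = 3.41618
r^2 - 1 = 3.41618^2 - 1 = 10.6703
T = 1/10.6703 = 0.0937181
Efficiency = (1 - 0.0937181)*100 = 90.628 %


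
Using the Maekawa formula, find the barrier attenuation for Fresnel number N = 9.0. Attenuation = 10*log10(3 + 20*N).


3 + 20*N = 3 + 20*9.0 = 183
Att = 10*log10(183) = 22.625 dB


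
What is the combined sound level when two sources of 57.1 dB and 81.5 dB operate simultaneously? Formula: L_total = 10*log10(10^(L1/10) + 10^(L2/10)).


10^(57.1/10) = 512861
10^(81.5/10) = 1.41254e+08
Sum = 512861 + 1.41254e+08 = 1.41767e+08
L_total = 10*log10(1.41767e+08) = 81.516 dB


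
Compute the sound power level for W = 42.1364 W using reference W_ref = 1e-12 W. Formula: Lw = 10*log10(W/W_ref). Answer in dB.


W / W_ref = 42.1364 / 1e-12 = 4.21364e+13
Lw = 10 * log10(4.21364e+13) = 136.25 dB


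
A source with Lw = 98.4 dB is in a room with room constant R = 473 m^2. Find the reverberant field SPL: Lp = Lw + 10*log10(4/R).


4/R = 4/473 = 0.00845666
Lp = 98.4 + 10*log10(0.00845666) = 77.672 dB


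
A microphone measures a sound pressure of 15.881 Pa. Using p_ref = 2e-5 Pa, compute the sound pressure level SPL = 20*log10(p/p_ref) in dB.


p / p_ref = 15.881 / 2e-5 = 794050
SPL = 20 * log10(794050) = 118 dB


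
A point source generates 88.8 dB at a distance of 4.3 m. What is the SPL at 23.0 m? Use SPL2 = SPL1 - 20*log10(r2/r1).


r2/r1 = 23.0/4.3 = 5.34884
Correction = 20*log10(5.34884) = 14.5652 dB
SPL2 = 88.8 - 14.5652 = 74.235 dB


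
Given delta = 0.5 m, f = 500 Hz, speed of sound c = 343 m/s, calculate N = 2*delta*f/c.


N = 2*delta*f/c = 2*delta/lambda, where lambda = c/f
lambda = 343 / 500 = 0.686 m
N = 2 * 0.5 / 0.686 = 1.4577


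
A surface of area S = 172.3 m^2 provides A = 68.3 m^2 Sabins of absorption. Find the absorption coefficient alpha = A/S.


Absorption coefficient = absorbed power / incident power
alpha = A / S = 68.3 / 172.3 = 0.3964


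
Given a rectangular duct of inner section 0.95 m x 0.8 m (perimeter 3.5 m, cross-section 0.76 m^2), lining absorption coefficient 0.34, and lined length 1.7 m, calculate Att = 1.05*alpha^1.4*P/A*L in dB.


alpha^1.4 = 0.34^1.4 = 0.220836
Attenuation rate = 1.05 * alpha^1.4 * P / A
= 1.05 * 0.220836 * 3.5 / 0.76 = 1.06786 dB/m
Total Att = 1.06786 * 1.7 = 1.8154 dB


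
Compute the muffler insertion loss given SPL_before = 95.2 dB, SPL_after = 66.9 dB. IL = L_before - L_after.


Insertion loss = SPL without muffler - SPL with muffler
IL = 95.2 - 66.9 = 28.3 dB


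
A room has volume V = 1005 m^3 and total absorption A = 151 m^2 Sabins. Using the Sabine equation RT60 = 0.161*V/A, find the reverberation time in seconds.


RT60 = 0.161 * 1005 / 151 = 1.0716 s


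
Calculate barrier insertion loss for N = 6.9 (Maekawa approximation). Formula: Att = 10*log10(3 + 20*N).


3 + 20*N = 3 + 20*6.9 = 141
Att = 10*log10(141) = 21.492 dB


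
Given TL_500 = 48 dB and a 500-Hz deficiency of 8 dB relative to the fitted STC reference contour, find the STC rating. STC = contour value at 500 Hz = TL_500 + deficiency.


By ASTM E413, STC = value of the fitted reference contour at 500 Hz.
Contour value at 500 Hz = TL_500 + deficiency = 48 + 8 = 56
STC = 56


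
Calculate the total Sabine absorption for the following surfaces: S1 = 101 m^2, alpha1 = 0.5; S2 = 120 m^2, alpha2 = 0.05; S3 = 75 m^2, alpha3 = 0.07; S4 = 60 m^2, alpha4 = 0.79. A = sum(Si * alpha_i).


101 * 0.5 = 50.5
120 * 0.05 = 6
75 * 0.07 = 5.25
60 * 0.79 = 47.4
A_total = 50.5 + 6 + 5.25 + 47.4 = 109.15 m^2


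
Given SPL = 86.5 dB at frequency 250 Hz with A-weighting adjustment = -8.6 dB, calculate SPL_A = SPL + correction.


A-weighting table: 250 Hz -> -8.6 dB correction
SPL_A = SPL + correction = 86.5 + (-8.6) = 77.9 dBA


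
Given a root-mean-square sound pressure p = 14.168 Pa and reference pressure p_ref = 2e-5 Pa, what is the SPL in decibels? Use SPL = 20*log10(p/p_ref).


p / p_ref = 14.168 / 2e-5 = 708400
SPL = 20 * log10(708400) = 117.01 dB


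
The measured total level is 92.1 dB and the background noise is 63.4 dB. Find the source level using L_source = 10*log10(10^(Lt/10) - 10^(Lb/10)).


10^(92.1/10) = 1.62181e+09
10^(63.4/10) = 2.18776e+06
Difference = 1.62181e+09 - 2.18776e+06 = 1.61962e+09
L_source = 10*log10(1.61962e+09) = 92.094 dB


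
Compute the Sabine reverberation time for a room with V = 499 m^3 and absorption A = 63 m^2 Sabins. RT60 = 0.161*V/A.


RT60 = 0.161 * 499 / 63 = 1.2752 s


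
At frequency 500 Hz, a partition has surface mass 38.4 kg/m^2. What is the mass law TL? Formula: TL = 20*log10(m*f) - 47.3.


m * f = 38.4 * 500 = 19200
20*log10(19200) = 85.666 dB
TL = 85.666 - 47.3 = 38.366 dB


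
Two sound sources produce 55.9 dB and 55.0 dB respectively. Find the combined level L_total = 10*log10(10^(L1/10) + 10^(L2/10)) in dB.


10^(55.9/10) = 389045
10^(55.0/10) = 316228
Sum = 389045 + 316228 = 705273
L_total = 10*log10(705273) = 58.484 dB


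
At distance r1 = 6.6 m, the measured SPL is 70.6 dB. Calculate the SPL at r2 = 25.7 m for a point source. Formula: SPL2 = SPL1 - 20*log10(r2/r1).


r2/r1 = 25.7/6.6 = 3.89394
Correction = 20*log10(3.89394) = 11.8078 dB
SPL2 = 70.6 - 11.8078 = 58.792 dB


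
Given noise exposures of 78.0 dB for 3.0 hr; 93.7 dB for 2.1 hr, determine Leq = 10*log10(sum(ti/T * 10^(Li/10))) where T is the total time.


T_total = 3.0 + 2.1 = 5.1 hr
(3.0/5.1) * 10^(78.0/10) = 3.71151e+07
(2.1/5.1) * 10^(93.7/10) = 9.65271e+08
Sum = 3.71151e+07 + 9.65271e+08 = 1.00239e+09
Leq = 10*log10(1.00239e+09) = 90.01 dB


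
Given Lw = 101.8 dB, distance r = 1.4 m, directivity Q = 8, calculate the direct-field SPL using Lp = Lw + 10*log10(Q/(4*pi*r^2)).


4*pi*r^2 = 4*pi*1.4^2 = 24.6301 m^2
Q / (4*pi*r^2) = 8 / 24.6301 = 0.324806
Lp = 101.8 + 10*log10(0.324806) = 96.916 dB


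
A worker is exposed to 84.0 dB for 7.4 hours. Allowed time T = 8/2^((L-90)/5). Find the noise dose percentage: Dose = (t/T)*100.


T_allowed = 8 / 2^((84.0 - 90)/5) = 18.3792 hr
Dose = 7.4 / 18.3792 * 100 = 40.263 %


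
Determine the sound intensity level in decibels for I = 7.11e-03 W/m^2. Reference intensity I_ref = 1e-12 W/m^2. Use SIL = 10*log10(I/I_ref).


I / I_ref = 7.11e-03 / 1e-12 = 7.11e+09
SIL = 10 * log10(7.11e+09) = 98.519 dB


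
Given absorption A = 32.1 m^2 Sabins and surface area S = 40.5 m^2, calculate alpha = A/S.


Absorption coefficient = absorbed power / incident power
alpha = A / S = 32.1 / 40.5 = 0.79259


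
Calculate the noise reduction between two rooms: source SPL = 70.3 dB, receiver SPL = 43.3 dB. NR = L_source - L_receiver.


NR = L_source - L_receiver (difference between source and receiving room levels)
NR = 70.3 - 43.3 = 27 dB


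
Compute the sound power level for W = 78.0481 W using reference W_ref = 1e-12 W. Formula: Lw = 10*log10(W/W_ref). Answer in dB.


W / W_ref = 78.0481 / 1e-12 = 7.80481e+13
Lw = 10 * log10(7.80481e+13) = 138.92 dB


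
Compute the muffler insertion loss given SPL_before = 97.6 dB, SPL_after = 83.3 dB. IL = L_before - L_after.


Insertion loss = SPL without muffler - SPL with muffler
IL = 97.6 - 83.3 = 14.3 dB


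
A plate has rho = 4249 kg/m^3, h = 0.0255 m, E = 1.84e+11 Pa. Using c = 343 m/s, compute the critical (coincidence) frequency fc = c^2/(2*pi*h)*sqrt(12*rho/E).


12*rho/E = 12*4249/1.84e+11 = 2.77109e-07
sqrt(12*rho/E) = sqrt(2.77109e-07) = 0.000526411
c^2/(2*pi*h) = 343^2/(2*pi*0.0255) = 734291
fc = 734291 * 0.000526411 = 386.54 Hz


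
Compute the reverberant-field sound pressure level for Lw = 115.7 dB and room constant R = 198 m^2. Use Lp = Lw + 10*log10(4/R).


4/R = 4/198 = 0.020202
Lp = 115.7 + 10*log10(0.020202) = 98.754 dB


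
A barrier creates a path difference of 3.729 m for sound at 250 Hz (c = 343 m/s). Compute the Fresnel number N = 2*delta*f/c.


N = 2*delta*f/c = 2*delta/lambda, where lambda = c/f
lambda = 343 / 250 = 1.372 m
N = 2 * 3.729 / 1.372 = 5.4359


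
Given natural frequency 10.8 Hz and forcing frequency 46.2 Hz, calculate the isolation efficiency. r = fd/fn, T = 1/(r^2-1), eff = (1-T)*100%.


r = 46.2 / 10.8 = 4.27778
r^2 - 1 = 4.27778^2 - 1 = 17.2994
T = 1/17.2994 = 0.0578055
Efficiency = (1 - 0.0578055)*100 = 94.219 %


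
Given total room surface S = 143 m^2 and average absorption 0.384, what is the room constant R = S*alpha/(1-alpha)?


R = 143 * 0.384 / (1 - 0.384) = 89.143 m^2


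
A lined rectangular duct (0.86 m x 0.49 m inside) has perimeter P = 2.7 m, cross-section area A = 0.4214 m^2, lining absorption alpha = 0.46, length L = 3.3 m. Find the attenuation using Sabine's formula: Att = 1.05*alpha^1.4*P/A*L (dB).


alpha^1.4 = 0.46^1.4 = 0.337179
Attenuation rate = 1.05 * alpha^1.4 * P / A
= 1.05 * 0.337179 * 2.7 / 0.4214 = 2.2684 dB/m
Total Att = 2.2684 * 3.3 = 7.4857 dB


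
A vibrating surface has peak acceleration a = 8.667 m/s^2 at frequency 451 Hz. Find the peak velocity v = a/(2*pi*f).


omega = 2*pi*f = 2*pi*451 = 2833.72 rad/s
v = a / omega = 8.667 / 2833.72 = 0.0030585 m/s


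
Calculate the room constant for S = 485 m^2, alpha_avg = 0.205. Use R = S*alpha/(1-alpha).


R = 485 * 0.205 / (1 - 0.205) = 125.06 m^2


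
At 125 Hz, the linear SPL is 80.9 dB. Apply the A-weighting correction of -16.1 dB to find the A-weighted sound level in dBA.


A-weighting table: 125 Hz -> -16.1 dB correction
SPL_A = SPL + correction = 80.9 + (-16.1) = 64.8 dBA


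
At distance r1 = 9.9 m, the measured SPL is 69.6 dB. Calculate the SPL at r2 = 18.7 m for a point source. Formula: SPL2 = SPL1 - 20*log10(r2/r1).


r2/r1 = 18.7/9.9 = 1.88889
Correction = 20*log10(1.88889) = 5.52413 dB
SPL2 = 69.6 - 5.52413 = 64.076 dB


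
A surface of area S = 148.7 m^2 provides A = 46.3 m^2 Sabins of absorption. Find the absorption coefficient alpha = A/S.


Absorption coefficient = absorbed power / incident power
alpha = A / S = 46.3 / 148.7 = 0.31137


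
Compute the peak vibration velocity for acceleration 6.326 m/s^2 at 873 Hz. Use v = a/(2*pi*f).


omega = 2*pi*f = 2*pi*873 = 5485.22 rad/s
v = a / omega = 6.326 / 5485.22 = 0.0011533 m/s


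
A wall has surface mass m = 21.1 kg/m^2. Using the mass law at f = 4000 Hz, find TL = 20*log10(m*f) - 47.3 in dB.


m * f = 21.1 * 4000 = 84400
20*log10(84400) = 98.5268 dB
TL = 98.5268 - 47.3 = 51.227 dB


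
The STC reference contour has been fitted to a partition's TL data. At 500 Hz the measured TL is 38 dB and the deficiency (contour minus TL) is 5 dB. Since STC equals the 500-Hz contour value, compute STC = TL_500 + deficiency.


By ASTM E413, STC = value of the fitted reference contour at 500 Hz.
Contour value at 500 Hz = TL_500 + deficiency = 38 + 5 = 43
STC = 43


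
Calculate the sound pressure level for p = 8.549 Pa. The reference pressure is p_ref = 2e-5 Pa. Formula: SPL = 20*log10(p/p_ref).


p / p_ref = 8.549 / 2e-5 = 427450
SPL = 20 * log10(427450) = 112.62 dB


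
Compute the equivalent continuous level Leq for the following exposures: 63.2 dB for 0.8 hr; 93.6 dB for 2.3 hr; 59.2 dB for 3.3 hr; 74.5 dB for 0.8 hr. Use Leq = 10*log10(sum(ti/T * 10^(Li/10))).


T_total = 0.8 + 2.3 + 3.3 + 0.8 = 7.2 hr
(0.8/7.2) * 10^(63.2/10) = 232144
(2.3/7.2) * 10^(93.6/10) = 7.31805e+08
(3.3/7.2) * 10^(59.2/10) = 381225
(0.8/7.2) * 10^(74.5/10) = 3.13154e+06
Sum = 232144 + 7.31805e+08 + 381225 + 3.13154e+06 = 7.3555e+08
Leq = 10*log10(7.3555e+08) = 88.666 dB


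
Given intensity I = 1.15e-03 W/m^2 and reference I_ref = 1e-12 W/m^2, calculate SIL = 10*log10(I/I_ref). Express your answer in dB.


I / I_ref = 1.15e-03 / 1e-12 = 1.15e+09
SIL = 10 * log10(1.15e+09) = 90.607 dB


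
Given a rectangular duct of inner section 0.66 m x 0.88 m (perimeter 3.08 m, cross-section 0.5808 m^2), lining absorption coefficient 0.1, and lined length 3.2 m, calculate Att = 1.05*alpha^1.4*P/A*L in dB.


alpha^1.4 = 0.1^1.4 = 0.0398107
Attenuation rate = 1.05 * alpha^1.4 * P / A
= 1.05 * 0.0398107 * 3.08 / 0.5808 = 0.221673 dB/m
Total Att = 0.221673 * 3.2 = 0.70935 dB
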